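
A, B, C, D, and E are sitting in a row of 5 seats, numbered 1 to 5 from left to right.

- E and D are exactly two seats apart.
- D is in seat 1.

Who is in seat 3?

With clues 1–2, A, B, C, and D are ruled out for seat 3.
So seat 3 is E.

E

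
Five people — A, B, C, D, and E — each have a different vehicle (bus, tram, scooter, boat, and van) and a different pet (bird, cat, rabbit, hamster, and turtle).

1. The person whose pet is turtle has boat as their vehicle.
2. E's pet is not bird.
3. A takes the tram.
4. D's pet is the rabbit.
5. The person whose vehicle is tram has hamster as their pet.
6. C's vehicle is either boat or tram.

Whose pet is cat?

E

With clues 1–4, D is impossible for the one with pet cat.
With clues 1–5, A is impossible for the one with pet cat.
With clues 1–6, B and C are impossible for the one with pet cat.
That leaves E.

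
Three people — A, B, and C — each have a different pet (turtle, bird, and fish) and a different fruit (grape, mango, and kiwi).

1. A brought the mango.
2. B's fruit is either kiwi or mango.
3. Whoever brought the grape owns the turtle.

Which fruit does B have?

Clue 1 rules out mango for B's fruit.
With clues 1–2, grape is impossible for B's fruit.
That leaves kiwi.

kiwi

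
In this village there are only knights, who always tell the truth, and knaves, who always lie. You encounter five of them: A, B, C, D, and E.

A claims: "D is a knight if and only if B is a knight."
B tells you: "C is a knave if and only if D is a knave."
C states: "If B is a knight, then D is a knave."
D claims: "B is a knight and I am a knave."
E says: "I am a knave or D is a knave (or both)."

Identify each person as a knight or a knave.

Consider A. Suppose A is a knave.
Then no assignment of the remaining roles makes every statement match its speaker's type — contradiction.
So A is a knight.
Consider B. Suppose B is a knight.
Then whichever role D has, D's statement has the wrong truth value — contradiction.
So B is a knave.
With that fixed, C's statement is true, so C is a knight.
With that fixed, D's statement is false, so D is a knave.
With that fixed, E's statement is true, so E is a knight.

A: knight, B: knave, C: knight, D: knave, E: knight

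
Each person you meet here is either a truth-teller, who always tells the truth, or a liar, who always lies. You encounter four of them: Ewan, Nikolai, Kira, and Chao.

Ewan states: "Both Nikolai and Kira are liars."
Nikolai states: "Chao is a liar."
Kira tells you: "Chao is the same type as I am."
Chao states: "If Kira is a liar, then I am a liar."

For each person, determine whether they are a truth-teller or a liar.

Ewan: liar, Nikolai: liar, Kira: truth-teller, Chao: truth-teller

Consider Ewan. Suppose Ewan is a truth-teller.
Then no assignment of the remaining roles makes every statement match its speaker's type — contradiction.
So Ewan is a liar.
Consider Nikolai. Suppose Nikolai is a truth-teller.
Then no assignment of the remaining roles makes every statement match its speaker's type — contradiction.
So Nikolai is a liar.
Consider Kira. Suppose Kira is a liar.
Then Ewan's statement comes out true, contradicting Ewan being a liar.
So Kira is a truth-teller.
With that fixed, Chao's statement is true, so Chao is a truth-teller.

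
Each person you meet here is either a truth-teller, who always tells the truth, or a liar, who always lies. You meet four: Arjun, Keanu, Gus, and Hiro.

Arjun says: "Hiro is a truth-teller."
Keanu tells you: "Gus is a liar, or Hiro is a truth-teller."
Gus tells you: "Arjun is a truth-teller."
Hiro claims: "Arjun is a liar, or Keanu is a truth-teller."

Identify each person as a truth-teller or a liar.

Consider Arjun. Suppose Arjun is a liar.
Then no assignment of the remaining roles makes every statement match its speaker's type — contradiction.
So Arjun is a truth-teller.
With that fixed, Gus's statement is true, so Gus is a truth-teller.
Consider Keanu. Suppose Keanu is a liar.
Then no assignment of the remaining roles makes every statement match its speaker's type — contradiction.
So Keanu is a truth-teller.
With that fixed, Hiro's statement is true, so Hiro is a truth-teller.

Arjun: truth-teller, Keanu: truth-teller, Gus: truth-teller, Hiro: truth-teller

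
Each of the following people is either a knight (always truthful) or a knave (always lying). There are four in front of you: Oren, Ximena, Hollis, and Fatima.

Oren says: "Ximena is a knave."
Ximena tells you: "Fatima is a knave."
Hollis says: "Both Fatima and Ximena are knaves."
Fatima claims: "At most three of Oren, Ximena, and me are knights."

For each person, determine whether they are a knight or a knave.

Regardless of anyone's role, Fatima's statement is true, so Fatima is a knight.
With that fixed, Ximena's statement is false, so Ximena is a knave.
With that fixed, Hollis's statement is false, so Hollis is a knave.
With that fixed, Oren's statement is true, so Oren is a knight.

Oren: knight, Ximena: knave, Hollis: knave, Fatima: knight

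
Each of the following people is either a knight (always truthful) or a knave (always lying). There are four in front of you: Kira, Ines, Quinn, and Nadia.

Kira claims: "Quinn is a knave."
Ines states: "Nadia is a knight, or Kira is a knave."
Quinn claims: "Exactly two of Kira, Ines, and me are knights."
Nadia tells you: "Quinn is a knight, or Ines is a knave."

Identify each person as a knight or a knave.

Consider Kira. Suppose Kira is a knight.
Then no assignment of the remaining roles makes every statement match its speaker's type — contradiction.
So Kira is a knave.
With that fixed, Ines's statement is true, so Ines is a knight.
Consider Quinn. Suppose Quinn is a knave.
Then Kira's statement comes out true, contradicting Kira being a knave.
So Quinn is a knight.
With that fixed, Nadia's statement is true, so Nadia is a knight.

Kira: knave, Ines: knight, Quinn: knight, Nadia: knight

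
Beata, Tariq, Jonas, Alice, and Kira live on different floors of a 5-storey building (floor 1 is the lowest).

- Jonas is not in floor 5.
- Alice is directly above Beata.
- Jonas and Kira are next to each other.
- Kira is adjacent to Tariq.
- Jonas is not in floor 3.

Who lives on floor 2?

With clues 1–3, Tariq is ruled out for floor 2.
With clues 1–4, Beata and Jonas are ruled out for floor 2.
With clues 1–5, Alice is ruled out for floor 2.
So floor 2 is Kira.

Kira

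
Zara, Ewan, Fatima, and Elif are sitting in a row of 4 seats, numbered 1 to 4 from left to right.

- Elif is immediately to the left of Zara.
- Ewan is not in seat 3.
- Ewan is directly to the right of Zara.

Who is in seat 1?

Fatima

With clue 1, Zara is ruled out for seat 1.
With clues 1–3, Elif and Ewan are ruled out for seat 1.
So seat 1 is Fatima.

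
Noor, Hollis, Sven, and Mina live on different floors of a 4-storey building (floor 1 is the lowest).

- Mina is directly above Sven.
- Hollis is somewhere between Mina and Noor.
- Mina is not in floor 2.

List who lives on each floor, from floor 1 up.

Noor, Hollis, Sven, Mina

From clue 1: Sven is in {1,2,3}.
From clues 1–2: Noor is in {1,4}.
From clues 1–3: Noor → floor 1, Hollis → floor 2, Sven → floor 3, Mina → floor 4.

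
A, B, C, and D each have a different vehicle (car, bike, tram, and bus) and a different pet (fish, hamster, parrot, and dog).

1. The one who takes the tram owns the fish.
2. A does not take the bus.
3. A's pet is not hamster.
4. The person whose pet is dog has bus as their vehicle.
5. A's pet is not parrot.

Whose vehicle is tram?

With clues 1–5, B, C, and D are impossible for the one with vehicle tram.
That leaves A.

A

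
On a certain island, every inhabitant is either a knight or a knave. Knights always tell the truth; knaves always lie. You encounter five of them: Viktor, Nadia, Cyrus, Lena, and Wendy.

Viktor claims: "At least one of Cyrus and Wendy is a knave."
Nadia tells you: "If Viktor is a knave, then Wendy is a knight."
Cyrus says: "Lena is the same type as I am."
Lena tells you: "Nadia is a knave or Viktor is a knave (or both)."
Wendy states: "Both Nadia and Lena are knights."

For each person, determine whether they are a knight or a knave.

Consider Viktor. Suppose Viktor is a knight.
Then no assignment of the remaining roles makes every statement match its speaker's type — contradiction.
So Viktor is a knave.
With that fixed, Lena's statement is true, so Lena is a knight.
Consider Nadia. Suppose Nadia is a knave.
Then no assignment of the remaining roles makes every statement match its speaker's type — contradiction.
So Nadia is a knight.
With that fixed, Wendy's statement is true, so Wendy is a knight.
Consider Cyrus. Suppose Cyrus is a knave.
Then Viktor's statement comes out true, contradicting Viktor being a knave.
So Cyrus is a knight.

Viktor: knave, Nadia: knight, Cyrus: knight, Lena: knight, Wendy: knight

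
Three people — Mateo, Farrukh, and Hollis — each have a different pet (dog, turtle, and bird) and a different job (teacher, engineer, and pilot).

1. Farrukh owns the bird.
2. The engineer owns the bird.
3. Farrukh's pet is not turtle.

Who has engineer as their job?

With clues 1–2, Hollis and Mateo are impossible for the one with job engineer.
That leaves Farrukh.

Farrukh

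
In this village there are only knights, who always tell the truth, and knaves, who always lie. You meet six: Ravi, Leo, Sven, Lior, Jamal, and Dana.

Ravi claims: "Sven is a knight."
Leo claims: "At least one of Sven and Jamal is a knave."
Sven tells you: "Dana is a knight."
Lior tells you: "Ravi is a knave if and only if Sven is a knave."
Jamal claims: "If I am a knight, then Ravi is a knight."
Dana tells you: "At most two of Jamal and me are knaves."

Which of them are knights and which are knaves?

Regardless of anyone's role, Dana's statement is true, so Dana is a knight.
With that fixed, Sven's statement is true, so Sven is a knight.
With that fixed, Ravi's statement is true, so Ravi is a knight.
With that fixed, Lior's statement is true, so Lior is a knight.
With that fixed, Jamal's statement is true, so Jamal is a knight.
With that fixed, Leo's statement is false, so Leo is a knave.

Ravi: knight, Leo: knave, Sven: knight, Lior: knight, Jamal: knight, Dana: knight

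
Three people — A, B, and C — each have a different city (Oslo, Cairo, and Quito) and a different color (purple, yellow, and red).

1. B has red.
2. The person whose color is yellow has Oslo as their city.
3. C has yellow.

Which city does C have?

Oslo

With clues 1–3, Cairo and Quito are impossible for C's city.
That leaves Oslo.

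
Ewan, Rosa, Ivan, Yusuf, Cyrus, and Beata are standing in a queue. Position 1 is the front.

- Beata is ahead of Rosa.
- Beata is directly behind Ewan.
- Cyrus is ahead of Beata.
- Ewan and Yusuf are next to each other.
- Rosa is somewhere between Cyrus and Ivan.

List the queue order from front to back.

From clue 1: Rosa is in {2,3,4,5,6}.
From clues 1–2: Ewan is in {1,2,3,4}.
From clues 1–3: Ewan is in {2,3,4}.
From clues 1–4: Ewan is in {3,4}.
From clues 1–5: Cyrus → position 1, Yusuf → position 2, Ewan → position 3, Beata → position 4, Rosa → position 5, Ivan → position 6.

Cyrus, Yusuf, Ewan, Beata, Rosa, Ivan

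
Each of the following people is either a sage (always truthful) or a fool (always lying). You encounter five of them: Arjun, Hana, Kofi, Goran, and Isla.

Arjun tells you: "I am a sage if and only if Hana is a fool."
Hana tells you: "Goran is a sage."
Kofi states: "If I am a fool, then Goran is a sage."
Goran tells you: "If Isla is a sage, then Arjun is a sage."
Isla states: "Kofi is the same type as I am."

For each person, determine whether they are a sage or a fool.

Arjun: fool, Hana: fool, Kofi: sage, Goran: fool, Isla: sage

Consider Arjun. Suppose Arjun is a sage.
Then no assignment of the remaining roles makes every statement match its speaker's type — contradiction.
So Arjun is a fool.
Consider Hana. Suppose Hana is a sage.
Then Arjun's statement comes out true, contradicting Arjun being a fool.
So Hana is a fool.
Consider Kofi. Suppose Kofi is a fool.
Then whichever role Isla has, Isla's statement has the wrong truth value — contradiction.
So Kofi is a sage.
Consider Goran. Suppose Goran is a sage.
Then Hana's statement comes out true, contradicting Hana being a fool.
So Goran is a fool.
Consider Isla. Suppose Isla is a fool.
Then Goran's statement comes out true, contradicting Goran being a fool.
So Isla is a sage.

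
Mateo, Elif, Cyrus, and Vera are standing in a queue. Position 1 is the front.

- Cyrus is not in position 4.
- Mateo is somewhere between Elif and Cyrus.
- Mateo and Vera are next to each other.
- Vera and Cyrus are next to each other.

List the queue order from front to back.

From clue 1: Cyrus is in {1,2,3}.
From clues 1–2: Mateo is in {2,3}.
From clues 1–3: Cyrus → position 1, Elif → position 4.
From clues 1–4: Vera → position 2, Mateo → position 3.

Cyrus, Vera, Mateo, Elif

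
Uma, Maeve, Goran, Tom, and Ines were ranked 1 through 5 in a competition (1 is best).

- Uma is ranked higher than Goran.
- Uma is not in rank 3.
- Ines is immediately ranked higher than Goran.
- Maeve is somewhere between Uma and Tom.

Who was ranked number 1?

With clue 1, Goran is ruled out for rank 1.
With clues 1–3, Ines is ruled out for rank 1.
With clues 1–4, Maeve and Tom are ruled out for rank 1.
So rank 1 is Uma.

Uma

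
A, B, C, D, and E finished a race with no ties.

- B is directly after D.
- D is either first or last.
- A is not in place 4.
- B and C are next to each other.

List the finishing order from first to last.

D, B, C, E, A

From clue 1: B is in {2,3,4,5}.
From clues 1–2: D → place 1, B → place 2.
From clues 1–3: A is in {3,5}.
From clues 1–4: C → place 3, E → place 4, A → place 5.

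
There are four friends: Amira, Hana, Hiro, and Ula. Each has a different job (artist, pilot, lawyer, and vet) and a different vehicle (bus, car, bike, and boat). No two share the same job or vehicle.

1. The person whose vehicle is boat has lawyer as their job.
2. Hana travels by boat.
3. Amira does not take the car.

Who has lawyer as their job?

With clues 1–2, Amira, Hiro, and Ula are impossible for the one with job lawyer.
That leaves Hana.

Hana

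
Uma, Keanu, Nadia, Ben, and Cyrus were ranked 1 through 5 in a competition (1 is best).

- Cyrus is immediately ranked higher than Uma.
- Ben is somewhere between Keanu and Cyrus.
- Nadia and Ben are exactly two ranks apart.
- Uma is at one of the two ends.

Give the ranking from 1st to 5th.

Nadia, Keanu, Ben, Cyrus, Uma

From clue 1: Uma is in {2,3,4,5}.
From clues 1–2: Ben is in {2,3,4}.
From clues 1–3: Ben → rank 3.
From clues 1–4: Nadia → rank 1, Keanu → rank 2, Cyrus → rank 4, Uma → rank 5.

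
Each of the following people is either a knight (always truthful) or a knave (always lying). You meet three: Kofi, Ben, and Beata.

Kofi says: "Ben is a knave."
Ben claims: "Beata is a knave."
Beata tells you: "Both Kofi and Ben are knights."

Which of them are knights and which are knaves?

Consider Kofi. Suppose Kofi is a knight.
Then no assignment of the remaining roles makes every statement match its speaker's type — contradiction.
So Kofi is a knave.
With that fixed, Beata's statement is false, so Beata is a knave.
With that fixed, Ben's statement is true, so Ben is a knight.

Kofi: knave, Ben: knight, Beata: knave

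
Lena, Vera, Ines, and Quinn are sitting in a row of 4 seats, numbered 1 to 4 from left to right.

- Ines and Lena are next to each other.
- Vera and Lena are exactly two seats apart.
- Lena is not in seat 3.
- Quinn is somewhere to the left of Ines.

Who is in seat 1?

With clues 1–3, Vera is ruled out for seat 1.
With clues 1–4, Ines and Lena are ruled out for seat 1.
So seat 1 is Quinn.

Quinn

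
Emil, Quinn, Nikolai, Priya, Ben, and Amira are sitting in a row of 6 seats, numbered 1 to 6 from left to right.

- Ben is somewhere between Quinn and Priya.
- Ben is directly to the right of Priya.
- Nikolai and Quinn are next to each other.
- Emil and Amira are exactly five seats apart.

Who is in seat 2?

Priya

With clues 1–2, Quinn is ruled out for seat 2.
With clues 1–3, Nikolai is ruled out for seat 2.
With clues 1–4, Amira, Ben, and Emil are ruled out for seat 2.
So seat 2 is Priya.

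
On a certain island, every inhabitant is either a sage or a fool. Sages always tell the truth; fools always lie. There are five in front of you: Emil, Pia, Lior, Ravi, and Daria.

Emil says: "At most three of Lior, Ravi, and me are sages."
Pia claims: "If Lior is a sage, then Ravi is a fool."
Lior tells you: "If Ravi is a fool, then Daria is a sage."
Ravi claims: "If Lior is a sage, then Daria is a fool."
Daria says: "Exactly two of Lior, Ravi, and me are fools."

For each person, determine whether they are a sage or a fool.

Regardless of anyone's role, Emil's statement is true, so Emil is a sage.
Consider Pia. Suppose Pia is a sage.
Then no assignment of the remaining roles makes every statement match its speaker's type — contradiction.
So Pia is a fool.
Consider Lior. Suppose Lior is a fool.
Then Pia's statement comes out true, contradicting Pia being a fool.
So Lior is a sage.
Consider Ravi. Suppose Ravi is a fool.
Then Pia's statement comes out true, contradicting Pia being a fool.
So Ravi is a sage.
With that fixed, Daria's statement is false, so Daria is a fool.

Emil: sage, Pia: fool, Lior: sage, Ravi: sage, Daria: fool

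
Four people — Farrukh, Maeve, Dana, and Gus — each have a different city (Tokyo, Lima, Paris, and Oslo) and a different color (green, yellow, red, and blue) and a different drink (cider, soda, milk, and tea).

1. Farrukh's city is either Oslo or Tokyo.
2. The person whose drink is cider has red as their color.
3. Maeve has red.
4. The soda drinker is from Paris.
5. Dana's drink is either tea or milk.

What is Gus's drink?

soda

With clues 1–3, cider is impossible for Gus's drink.
With clues 1–5, milk and tea are impossible for Gus's drink.
That leaves soda.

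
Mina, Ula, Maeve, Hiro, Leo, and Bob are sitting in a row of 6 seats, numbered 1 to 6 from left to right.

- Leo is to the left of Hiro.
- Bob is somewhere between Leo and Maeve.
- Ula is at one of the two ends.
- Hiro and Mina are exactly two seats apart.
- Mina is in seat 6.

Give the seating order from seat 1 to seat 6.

Ula, Leo, Bob, Hiro, Maeve, Mina

From clue 1: Hiro is in {2,3,4,5,6}.
From clues 1–2: Bob is in {2,3,4,5}.
From clues 1–3: Ula is in {1,6}.
From clues 1–5: Ula → seat 1, Leo → seat 2, Bob → seat 3, Hiro → seat 4, Maeve → seat 5, Mina → seat 6.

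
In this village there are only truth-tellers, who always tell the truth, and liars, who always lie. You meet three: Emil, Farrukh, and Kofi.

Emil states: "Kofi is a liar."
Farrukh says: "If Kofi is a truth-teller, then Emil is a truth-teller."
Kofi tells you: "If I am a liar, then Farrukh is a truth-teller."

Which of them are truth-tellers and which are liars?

Emil: liar, Farrukh: liar, Kofi: truth-teller

Consider Emil. Suppose Emil is a truth-teller.
Then no assignment of the remaining roles makes every statement match its speaker's type — contradiction.
So Emil is a liar.
Consider Farrukh. Suppose Farrukh is a truth-teller.
Then no assignment of the remaining roles makes every statement match its speaker's type — contradiction.
So Farrukh is a liar.
Consider Kofi. Suppose Kofi is a liar.
Then Emil's statement comes out true, contradicting Emil being a liar.
So Kofi is a truth-teller.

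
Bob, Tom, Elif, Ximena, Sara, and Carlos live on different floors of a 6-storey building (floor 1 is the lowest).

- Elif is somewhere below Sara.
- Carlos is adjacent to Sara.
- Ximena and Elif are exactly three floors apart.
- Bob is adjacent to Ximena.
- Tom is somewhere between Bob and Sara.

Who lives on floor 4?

Elif

With clues 1–3, Bob and Tom are ruled out for floor 4.
With clues 1–5, Carlos, Sara, and Ximena are ruled out for floor 4.
So floor 4 is Elif.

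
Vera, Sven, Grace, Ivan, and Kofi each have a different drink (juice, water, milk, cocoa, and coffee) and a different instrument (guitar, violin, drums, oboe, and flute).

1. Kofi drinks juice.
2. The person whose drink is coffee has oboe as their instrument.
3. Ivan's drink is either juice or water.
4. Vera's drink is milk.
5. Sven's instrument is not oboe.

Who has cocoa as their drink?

Sven

Clue 1 rules out Kofi for the one with drink cocoa.
With clues 1–3, Ivan is impossible for the one with drink cocoa.
With clues 1–4, Vera is impossible for the one with drink cocoa.
With clues 1–5, Grace is impossible for the one with drink cocoa.
That leaves Sven.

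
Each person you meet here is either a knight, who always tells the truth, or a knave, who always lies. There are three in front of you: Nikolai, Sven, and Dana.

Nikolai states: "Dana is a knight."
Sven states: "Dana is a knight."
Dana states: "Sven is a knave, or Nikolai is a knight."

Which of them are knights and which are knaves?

Nikolai: knight, Sven: knight, Dana: knight

Consider Nikolai. Suppose Nikolai is a knave.
Then no assignment of the remaining roles makes every statement match its speaker's type — contradiction.
So Nikolai is a knight.
With that fixed, Dana's statement is true, so Dana is a knight.
With that fixed, Sven's statement is true, so Sven is a knight.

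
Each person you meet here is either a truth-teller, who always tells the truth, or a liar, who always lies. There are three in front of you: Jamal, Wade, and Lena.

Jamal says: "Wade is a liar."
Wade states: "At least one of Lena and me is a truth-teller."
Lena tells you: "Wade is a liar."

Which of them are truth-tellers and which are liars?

Jamal: liar, Wade: truth-teller, Lena: liar

Consider Jamal. Suppose Jamal is a truth-teller.
Then no assignment of the remaining roles makes every statement match its speaker's type — contradiction.
So Jamal is a liar.
Consider Wade. Suppose Wade is a liar.
Then Jamal's statement comes out true, contradicting Jamal being a liar.
So Wade is a truth-teller.
With that fixed, Lena's statement is false, so Lena is a liar.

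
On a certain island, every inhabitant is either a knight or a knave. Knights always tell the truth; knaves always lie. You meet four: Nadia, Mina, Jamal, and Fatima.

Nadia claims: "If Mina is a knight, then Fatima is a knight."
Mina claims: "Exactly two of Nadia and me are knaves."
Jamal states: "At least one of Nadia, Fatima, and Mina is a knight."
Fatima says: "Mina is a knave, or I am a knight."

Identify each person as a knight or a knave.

Nadia: knight, Mina: knave, Jamal: knight, Fatima: knight

Consider Nadia. Suppose Nadia is a knave.
Then whichever role Mina has, Mina's statement has the wrong truth value — contradiction.
So Nadia is a knight.
With that fixed, Mina's statement is false, so Mina is a knave.
With that fixed, Jamal's statement is true, so Jamal is a knight.
With that fixed, Fatima's statement is true, so Fatima is a knight.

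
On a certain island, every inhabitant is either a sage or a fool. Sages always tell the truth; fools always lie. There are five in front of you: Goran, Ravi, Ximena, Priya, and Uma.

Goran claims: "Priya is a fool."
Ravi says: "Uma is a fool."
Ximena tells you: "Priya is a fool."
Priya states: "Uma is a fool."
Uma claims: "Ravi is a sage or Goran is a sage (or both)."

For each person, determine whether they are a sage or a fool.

Goran: sage, Ravi: fool, Ximena: sage, Priya: fool, Uma: sage

Consider Goran. Suppose Goran is a fool.
Then no assignment of the remaining roles makes every statement match its speaker's type — contradiction.
So Goran is a sage.
With that fixed, Uma's statement is true, so Uma is a sage.
With that fixed, Ravi's statement is false, so Ravi is a fool.
With that fixed, Priya's statement is false, so Priya is a fool.
With that fixed, Ximena's statement is true, so Ximena is a sage.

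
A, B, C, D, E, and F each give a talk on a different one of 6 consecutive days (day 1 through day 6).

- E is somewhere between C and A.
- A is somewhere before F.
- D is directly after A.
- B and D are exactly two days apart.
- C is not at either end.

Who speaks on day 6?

With clue 1, E is ruled out for day 6.
With clues 1–2, A is ruled out for day 6.
With clues 1–3, D is ruled out for day 6.
With clues 1–5, B and C are ruled out for day 6.
So day 6 is F.

F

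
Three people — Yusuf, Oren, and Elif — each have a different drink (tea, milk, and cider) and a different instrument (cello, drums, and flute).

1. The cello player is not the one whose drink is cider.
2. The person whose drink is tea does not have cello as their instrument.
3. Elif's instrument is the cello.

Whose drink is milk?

Elif

With clues 1–3, Oren and Yusuf are impossible for the one with drink milk.
That leaves Elif.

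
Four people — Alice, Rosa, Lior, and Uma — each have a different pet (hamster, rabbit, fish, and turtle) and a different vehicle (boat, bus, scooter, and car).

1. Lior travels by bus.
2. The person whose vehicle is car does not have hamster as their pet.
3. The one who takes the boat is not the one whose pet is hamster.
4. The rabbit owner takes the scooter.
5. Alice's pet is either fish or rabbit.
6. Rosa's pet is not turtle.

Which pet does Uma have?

With clues 1–4, hamster is impossible for Uma's pet.
With clues 1–6, fish and rabbit are impossible for Uma's pet.
That leaves turtle.

turtle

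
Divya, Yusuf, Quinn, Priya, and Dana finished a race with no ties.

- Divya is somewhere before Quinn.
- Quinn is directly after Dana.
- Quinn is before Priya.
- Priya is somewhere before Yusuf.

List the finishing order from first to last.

From clue 1: Divya is in {1,2,3,4}.
From clues 1–2: Divya is in {1,2,3}.
From clues 1–3: Divya is in {1,2}.
From clues 1–4: Divya → place 1, Dana → place 2, Quinn → place 3, Priya → place 4, Yusuf → place 5.

Divya, Dana, Quinn, Priya, Yusuf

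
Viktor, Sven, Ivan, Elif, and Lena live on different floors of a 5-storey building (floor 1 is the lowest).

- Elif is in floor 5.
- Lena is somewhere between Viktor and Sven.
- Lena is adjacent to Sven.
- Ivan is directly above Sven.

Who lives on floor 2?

With clue 1, Elif is ruled out for floor 2.
With clues 1–4, Ivan, Sven, and Viktor are ruled out for floor 2.
So floor 2 is Lena.

Lena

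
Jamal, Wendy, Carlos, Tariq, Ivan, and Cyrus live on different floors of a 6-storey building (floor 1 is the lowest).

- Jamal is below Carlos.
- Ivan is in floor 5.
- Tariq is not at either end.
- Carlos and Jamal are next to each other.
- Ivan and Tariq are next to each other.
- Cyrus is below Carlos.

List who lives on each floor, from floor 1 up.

Cyrus, Jamal, Carlos, Tariq, Ivan, Wendy

From clue 1: Jamal is in {1,2,3,4,5}.
From clues 1–2: Ivan → floor 5.
From clues 1–3: Tariq is in {2,3,4}.
From clues 1–4: Jamal is in {1,2,3}.
From clues 1–5: Tariq → floor 4.
From clues 1–6: Cyrus → floor 1, Jamal → floor 2, Carlos → floor 3, Wendy → floor 6.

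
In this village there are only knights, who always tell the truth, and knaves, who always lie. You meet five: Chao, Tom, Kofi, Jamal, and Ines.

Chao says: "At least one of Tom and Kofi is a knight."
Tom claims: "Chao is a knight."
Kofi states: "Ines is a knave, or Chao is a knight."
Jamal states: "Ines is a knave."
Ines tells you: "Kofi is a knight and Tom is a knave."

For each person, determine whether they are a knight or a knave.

Chao: knight, Tom: knight, Kofi: knight, Jamal: knight, Ines: knave

Consider Chao. Suppose Chao is a knave.
Then no assignment of the remaining roles makes every statement match its speaker's type — contradiction.
So Chao is a knight.
With that fixed, Tom's statement is true, so Tom is a knight.
With that fixed, Kofi's statement is true, so Kofi is a knight.
With that fixed, Ines's statement is false, so Ines is a knave.
With that fixed, Jamal's statement is true, so Jamal is a knight.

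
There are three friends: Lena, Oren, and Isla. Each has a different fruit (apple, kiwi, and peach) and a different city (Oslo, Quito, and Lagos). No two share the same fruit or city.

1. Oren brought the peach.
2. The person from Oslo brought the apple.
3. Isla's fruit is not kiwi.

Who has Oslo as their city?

With clues 1–2, Oren is impossible for the one with city Oslo.
With clues 1–3, Lena is impossible for the one with city Oslo.
That leaves Isla.

Isla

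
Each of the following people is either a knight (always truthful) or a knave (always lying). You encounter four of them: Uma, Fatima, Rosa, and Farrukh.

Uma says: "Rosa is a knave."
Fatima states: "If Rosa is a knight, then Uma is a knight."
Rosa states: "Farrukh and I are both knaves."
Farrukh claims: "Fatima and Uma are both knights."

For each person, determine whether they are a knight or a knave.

Consider Uma. Suppose Uma is a knave.
Then no assignment of the remaining roles makes every statement match its speaker's type — contradiction.
So Uma is a knight.
With that fixed, Fatima's statement is true, so Fatima is a knight.
With that fixed, Farrukh's statement is true, so Farrukh is a knight.
With that fixed, Rosa's statement is false, so Rosa is a knave.

Uma: knight, Fatima: knight, Rosa: knave, Farrukh: knight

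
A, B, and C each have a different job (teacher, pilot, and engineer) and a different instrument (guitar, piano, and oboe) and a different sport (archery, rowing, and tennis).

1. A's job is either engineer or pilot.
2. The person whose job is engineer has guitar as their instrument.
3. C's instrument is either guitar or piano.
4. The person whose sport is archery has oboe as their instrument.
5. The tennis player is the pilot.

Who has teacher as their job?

Clue 1 rules out A for the one with job teacher.
With clues 1–5, C is impossible for the one with job teacher.
That leaves B.

B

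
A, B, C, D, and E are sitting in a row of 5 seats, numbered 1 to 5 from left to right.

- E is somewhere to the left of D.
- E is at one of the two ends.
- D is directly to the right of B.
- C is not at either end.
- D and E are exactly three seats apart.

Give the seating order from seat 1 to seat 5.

E, C, B, D, A

From clue 1: D is in {2,3,4,5}.
From clues 1–2: E → seat 1.
From clues 1–3: B is in {2,3,4}.
From clues 1–4: A is in {2,3,5}.
From clues 1–5: C → seat 2, B → seat 3, D → seat 4, A → seat 5.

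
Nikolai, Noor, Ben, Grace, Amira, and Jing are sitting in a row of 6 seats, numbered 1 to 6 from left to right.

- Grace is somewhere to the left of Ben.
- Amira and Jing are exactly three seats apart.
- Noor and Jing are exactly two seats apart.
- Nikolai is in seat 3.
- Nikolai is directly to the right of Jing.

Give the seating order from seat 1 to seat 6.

Grace, Jing, Nikolai, Noor, Amira, Ben

From clue 1: Ben is in {2,3,4,5,6}.
From clues 1–4: Nikolai → seat 3.
From clues 1–5: Grace → seat 1, Jing → seat 2, Noor → seat 4, Amira → seat 5, Ben → seat 6.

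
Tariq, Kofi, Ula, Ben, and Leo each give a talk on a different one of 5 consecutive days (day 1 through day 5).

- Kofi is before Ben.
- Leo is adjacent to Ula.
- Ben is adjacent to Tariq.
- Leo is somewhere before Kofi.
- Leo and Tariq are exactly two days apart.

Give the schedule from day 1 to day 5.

Ula, Leo, Kofi, Tariq, Ben

From clue 1: Kofi is in {1,2,3,4}.
From clues 1–3: Kofi is in {1,3}.
From clues 1–4: Kofi → day 3.
From clues 1–5: Ula → day 1, Leo → day 2, Tariq → day 4, Ben → day 5.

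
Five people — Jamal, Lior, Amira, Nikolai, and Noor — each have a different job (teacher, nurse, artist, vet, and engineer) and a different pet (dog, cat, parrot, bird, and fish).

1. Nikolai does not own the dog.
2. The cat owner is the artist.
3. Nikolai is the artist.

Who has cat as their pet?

Nikolai

With clues 1–3, Amira, Jamal, Lior, and Noor are impossible for the one with pet cat.
That leaves Nikolai.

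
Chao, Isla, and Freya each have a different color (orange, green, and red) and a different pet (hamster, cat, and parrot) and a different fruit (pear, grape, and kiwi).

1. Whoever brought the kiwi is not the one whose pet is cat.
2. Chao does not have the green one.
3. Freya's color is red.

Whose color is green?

Isla

With clues 1–2, Chao is impossible for the one with color green.
With clues 1–3, Freya is impossible for the one with color green.
That leaves Isla.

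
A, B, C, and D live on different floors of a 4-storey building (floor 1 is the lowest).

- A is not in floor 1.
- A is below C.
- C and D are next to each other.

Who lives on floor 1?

With clue 1, A is ruled out for floor 1.
With clues 1–2, C is ruled out for floor 1.
With clues 1–3, D is ruled out for floor 1.
So floor 1 is B.

B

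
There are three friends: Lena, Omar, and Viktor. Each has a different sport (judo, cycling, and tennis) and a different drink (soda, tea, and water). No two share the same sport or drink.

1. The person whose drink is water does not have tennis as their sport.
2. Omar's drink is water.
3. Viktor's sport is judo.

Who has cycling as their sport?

Omar

With clues 1–3, Lena and Viktor are impossible for the one with sport cycling.
That leaves Omar.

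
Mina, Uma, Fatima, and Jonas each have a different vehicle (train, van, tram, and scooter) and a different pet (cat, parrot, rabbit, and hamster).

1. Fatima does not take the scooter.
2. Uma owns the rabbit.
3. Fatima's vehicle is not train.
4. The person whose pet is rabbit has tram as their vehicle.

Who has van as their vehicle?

Fatima

With clues 1–4, Jonas, Mina, and Uma are impossible for the one with vehicle van.
That leaves Fatima.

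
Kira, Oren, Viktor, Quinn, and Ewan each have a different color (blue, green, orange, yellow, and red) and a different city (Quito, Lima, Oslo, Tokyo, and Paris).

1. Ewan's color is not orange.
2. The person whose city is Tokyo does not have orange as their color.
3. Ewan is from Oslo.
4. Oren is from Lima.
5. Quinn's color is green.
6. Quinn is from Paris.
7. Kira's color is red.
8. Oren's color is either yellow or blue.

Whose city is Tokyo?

With clues 1–3, Ewan is impossible for the one with city Tokyo.
With clues 1–4, Oren is impossible for the one with city Tokyo.
With clues 1–6, Quinn is impossible for the one with city Tokyo.
With clues 1–8, Viktor is impossible for the one with city Tokyo.
That leaves Kira.

Kira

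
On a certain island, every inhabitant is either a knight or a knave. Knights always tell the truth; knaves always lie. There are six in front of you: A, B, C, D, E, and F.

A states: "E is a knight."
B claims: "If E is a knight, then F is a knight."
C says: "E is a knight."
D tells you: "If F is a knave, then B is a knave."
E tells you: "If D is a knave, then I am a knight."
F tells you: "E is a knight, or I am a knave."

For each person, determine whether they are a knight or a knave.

Consider A. Suppose A is a knave.
Then no assignment of the remaining roles makes every statement match its speaker's type — contradiction.
So A is a knight.
Consider B. Suppose B is a knave.
Then no assignment of the remaining roles makes every statement match its speaker's type — contradiction.
So B is a knight.
Consider C. Suppose C is a knave.
Then no assignment of the remaining roles makes every statement match its speaker's type — contradiction.
So C is a knight.
Consider D. Suppose D is a knave.
Then no assignment of the remaining roles makes every statement match its speaker's type — contradiction.
So D is a knight.
With that fixed, E's statement is true, so E is a knight.
With that fixed, F's statement is true, so F is a knight.

A: knight, B: knight, C: knight, D: knight, E: knight, F: knight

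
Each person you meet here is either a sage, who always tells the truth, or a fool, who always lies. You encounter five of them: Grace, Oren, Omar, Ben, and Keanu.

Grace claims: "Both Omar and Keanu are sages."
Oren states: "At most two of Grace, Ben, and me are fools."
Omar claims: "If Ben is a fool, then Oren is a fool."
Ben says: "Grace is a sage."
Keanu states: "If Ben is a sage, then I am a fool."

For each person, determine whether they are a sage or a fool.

Consider Grace. Suppose Grace is a sage.
Then no assignment of the remaining roles makes every statement match its speaker's type — contradiction.
So Grace is a fool.
With that fixed, Ben's statement is false, so Ben is a fool.
With that fixed, Keanu's statement is true, so Keanu is a sage.
Consider Oren. Suppose Oren is a fool.
Then no assignment of the remaining roles makes every statement match its speaker's type — contradiction.
So Oren is a sage.
With that fixed, Omar's statement is false, so Omar is a fool.

Grace: fool, Oren: sage, Omar: fool, Ben: fool, Keanu: sage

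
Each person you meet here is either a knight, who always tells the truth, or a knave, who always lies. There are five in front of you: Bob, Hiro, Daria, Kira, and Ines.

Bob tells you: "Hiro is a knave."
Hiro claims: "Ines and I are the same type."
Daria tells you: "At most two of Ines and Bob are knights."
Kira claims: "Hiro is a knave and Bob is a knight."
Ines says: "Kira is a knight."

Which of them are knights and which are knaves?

Bob: knight, Hiro: knave, Daria: knight, Kira: knight, Ines: knight

Regardless of anyone's role, Daria's statement is true, so Daria is a knight.
Consider Bob. Suppose Bob is a knave.
Then no assignment of the remaining roles makes every statement match its speaker's type — contradiction.
So Bob is a knight.
Consider Hiro. Suppose Hiro is a knight.
Then Bob's statement comes out false, contradicting Bob being a knight.
So Hiro is a knave.
With that fixed, Kira's statement is true, so Kira is a knight.
With that fixed, Ines's statement is true, so Ines is a knight.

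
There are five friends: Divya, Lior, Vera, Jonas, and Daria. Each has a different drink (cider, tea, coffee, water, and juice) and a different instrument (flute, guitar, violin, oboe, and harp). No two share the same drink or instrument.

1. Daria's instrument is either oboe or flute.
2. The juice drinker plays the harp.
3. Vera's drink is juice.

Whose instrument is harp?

Vera

Clue 1 rules out Daria for the one with instrument harp.
With clues 1–3, Divya, Jonas, and Lior are impossible for the one with instrument harp.
That leaves Vera.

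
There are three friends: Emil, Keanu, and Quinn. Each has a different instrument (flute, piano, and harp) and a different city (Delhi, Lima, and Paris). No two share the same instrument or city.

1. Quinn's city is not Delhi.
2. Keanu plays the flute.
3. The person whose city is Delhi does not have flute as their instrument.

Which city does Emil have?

With clues 1–3, Lima and Paris are impossible for Emil's city.
That leaves Delhi.

Delhi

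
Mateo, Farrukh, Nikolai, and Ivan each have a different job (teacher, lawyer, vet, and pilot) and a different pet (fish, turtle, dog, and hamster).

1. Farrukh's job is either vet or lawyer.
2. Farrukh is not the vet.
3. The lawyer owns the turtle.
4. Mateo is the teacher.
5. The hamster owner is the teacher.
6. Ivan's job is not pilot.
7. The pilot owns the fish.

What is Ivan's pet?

With clues 1–3, turtle is impossible for Ivan's pet.
With clues 1–5, hamster is impossible for Ivan's pet.
With clues 1–7, fish is impossible for Ivan's pet.
That leaves dog.

dog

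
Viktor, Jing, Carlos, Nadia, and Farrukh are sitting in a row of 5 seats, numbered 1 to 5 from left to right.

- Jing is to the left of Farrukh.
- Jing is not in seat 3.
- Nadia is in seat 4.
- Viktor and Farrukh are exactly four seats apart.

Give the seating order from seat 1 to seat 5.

Viktor, Jing, Carlos, Nadia, Farrukh

From clue 1: Jing is in {1,2,3,4}.
From clues 1–2: Jing is in {1,2,4}.
From clues 1–3: Nadia → seat 4.
From clues 1–4: Viktor → seat 1, Jing → seat 2, Carlos → seat 3, Farrukh → seat 5.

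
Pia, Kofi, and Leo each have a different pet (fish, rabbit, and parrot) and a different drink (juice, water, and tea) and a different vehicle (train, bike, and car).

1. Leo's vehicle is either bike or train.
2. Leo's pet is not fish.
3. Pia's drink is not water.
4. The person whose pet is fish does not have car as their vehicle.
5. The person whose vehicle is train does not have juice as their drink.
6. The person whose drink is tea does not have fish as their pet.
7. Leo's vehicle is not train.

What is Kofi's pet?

With clues 1–7, parrot and rabbit are impossible for Kofi's pet.
That leaves fish.

fish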